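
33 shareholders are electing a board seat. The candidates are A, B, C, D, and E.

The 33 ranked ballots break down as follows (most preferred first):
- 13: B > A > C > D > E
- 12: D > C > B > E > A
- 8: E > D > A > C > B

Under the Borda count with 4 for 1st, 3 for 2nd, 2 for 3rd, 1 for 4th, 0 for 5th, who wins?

A: 13×3 + 12×0 + 8×2 = 55
B: 13×4 + 12×2 + 8×0 = 76
C: 13×2 + 12×3 + 8×1 = 70
D: 13×1 + 12×4 + 8×3 = 85
E: 13×0 + 12×1 + 8×4 = 44

D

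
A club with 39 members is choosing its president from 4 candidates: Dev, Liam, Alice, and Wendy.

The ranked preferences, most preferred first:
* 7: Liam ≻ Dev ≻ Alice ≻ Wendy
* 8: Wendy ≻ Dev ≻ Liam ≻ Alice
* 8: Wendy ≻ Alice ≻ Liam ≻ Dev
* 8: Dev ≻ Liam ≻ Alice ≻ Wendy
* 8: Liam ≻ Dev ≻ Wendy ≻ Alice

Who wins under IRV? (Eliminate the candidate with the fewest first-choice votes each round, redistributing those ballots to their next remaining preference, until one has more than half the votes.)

Round 1: Dev 8, Liam 15, Alice 0, Wendy 16. Alice eliminated.
Round 2: Dev 8, Liam 15, Wendy 16. Dev eliminated.
Round 3: Liam 23, Wendy 16. Liam has a majority (≥20).

Liam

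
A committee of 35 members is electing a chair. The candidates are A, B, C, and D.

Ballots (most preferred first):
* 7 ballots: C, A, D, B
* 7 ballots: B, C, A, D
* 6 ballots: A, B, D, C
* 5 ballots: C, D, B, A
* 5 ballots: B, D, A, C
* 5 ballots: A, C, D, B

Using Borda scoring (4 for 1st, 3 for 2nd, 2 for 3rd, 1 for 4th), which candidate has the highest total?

A: 7×3 + 7×2 + 6×4 + 5×1 + 5×2 + 5×4 = 94
B: 7×1 + 7×4 + 6×3 + 5×2 + 5×4 + 5×1 = 88
C: 7×4 + 7×3 + 6×1 + 5×4 + 5×1 + 5×3 = 95
D: 7×2 + 7×1 + 6×2 + 5×3 + 5×3 + 5×2 = 73

C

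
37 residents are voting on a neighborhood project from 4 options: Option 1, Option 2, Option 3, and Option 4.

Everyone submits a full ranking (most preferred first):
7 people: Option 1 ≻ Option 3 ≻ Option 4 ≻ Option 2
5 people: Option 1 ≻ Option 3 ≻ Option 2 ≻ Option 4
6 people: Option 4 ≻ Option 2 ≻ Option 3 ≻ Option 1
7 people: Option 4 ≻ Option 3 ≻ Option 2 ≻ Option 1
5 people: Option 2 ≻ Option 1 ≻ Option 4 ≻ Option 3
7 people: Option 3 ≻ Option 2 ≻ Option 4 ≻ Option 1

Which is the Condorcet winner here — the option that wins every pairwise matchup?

Option 3

Option 3 vs Option 1: 20–17
Option 3 vs Option 2: 26–11
Option 3 vs Option 4: 19–18
Option 3 beats every other option.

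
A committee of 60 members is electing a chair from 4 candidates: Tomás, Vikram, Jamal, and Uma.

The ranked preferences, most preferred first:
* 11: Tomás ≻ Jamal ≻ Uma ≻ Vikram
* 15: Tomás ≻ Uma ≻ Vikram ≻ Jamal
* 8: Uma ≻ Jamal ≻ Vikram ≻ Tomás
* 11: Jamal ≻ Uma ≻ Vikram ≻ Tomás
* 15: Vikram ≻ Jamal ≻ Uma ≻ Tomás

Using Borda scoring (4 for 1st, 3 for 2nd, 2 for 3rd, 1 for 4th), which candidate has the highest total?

Tomás: 11×4 + 15×4 + 8×1 + 11×1 + 15×1 = 138
Vikram: 11×1 + 15×2 + 8×2 + 11×2 + 15×4 = 139
Jamal: 11×3 + 15×1 + 8×3 + 11×4 + 15×3 = 161
Uma: 11×2 + 15×3 + 8×4 + 11×3 + 15×2 = 162

Uma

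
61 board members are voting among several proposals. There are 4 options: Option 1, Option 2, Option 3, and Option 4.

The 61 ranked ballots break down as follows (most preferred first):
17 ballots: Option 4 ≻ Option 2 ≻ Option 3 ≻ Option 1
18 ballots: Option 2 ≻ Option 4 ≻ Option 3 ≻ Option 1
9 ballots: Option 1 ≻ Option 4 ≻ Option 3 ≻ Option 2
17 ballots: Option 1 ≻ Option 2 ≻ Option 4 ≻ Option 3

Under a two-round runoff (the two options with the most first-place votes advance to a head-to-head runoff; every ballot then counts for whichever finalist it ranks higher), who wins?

Option 2

Round 1 first-place votes: Option 1 26, Option 2 18, Option 3 0, Option 4 17. Option 1 and Option 2 advance.
Runoff: Option 1 is ranked above Option 2 on 26 ballots, Option 2 above Option 1 on 35.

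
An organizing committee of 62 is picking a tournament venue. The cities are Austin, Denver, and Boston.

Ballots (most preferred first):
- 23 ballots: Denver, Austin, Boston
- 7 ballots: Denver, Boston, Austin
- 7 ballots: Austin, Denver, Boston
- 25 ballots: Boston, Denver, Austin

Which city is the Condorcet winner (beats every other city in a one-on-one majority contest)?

Denver

Denver vs Austin: 55–7
Denver vs Boston: 37–25
Denver beats every other city.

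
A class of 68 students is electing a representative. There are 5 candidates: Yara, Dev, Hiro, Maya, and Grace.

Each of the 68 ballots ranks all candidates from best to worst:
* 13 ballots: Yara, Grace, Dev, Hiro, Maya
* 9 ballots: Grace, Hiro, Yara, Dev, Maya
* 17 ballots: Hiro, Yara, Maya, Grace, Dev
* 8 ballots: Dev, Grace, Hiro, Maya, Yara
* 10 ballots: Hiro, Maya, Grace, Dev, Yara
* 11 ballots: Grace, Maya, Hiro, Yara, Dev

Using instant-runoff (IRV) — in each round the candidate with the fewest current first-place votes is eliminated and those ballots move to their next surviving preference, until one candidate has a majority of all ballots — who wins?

Round 1: Yara 13, Dev 8, Hiro 27, Maya 0, Grace 20. Maya eliminated.
Round 2: Yara 13, Dev 8, Hiro 27, Grace 20. Dev eliminated.
Round 3: Yara 13, Hiro 27, Grace 28. Yara eliminated.
Round 4: Hiro 27, Grace 41. Grace has a majority (≥35).

Grace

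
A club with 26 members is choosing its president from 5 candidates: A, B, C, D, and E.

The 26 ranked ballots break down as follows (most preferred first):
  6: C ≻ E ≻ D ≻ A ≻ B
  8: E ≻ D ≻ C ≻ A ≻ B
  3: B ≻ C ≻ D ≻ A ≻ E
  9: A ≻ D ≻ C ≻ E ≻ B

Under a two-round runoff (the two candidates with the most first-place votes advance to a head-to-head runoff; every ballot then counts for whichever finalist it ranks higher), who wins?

Round 1 first-place votes: A 9, B 3, C 6, D 0, E 8. A and E advance.
Runoff: A is ranked above E on 12 ballots, E above A on 14.

E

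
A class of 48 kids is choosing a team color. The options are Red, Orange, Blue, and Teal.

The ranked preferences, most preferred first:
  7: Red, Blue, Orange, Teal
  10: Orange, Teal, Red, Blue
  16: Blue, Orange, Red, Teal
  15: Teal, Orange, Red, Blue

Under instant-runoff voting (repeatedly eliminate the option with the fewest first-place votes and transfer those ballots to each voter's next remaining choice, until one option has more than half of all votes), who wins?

Round 1: Red 7, Orange 10, Blue 16, Teal 15. Red eliminated.
Round 2: Orange 10, Blue 23, Teal 15. Orange eliminated.
Round 3: Blue 23, Teal 25. Teal has a majority (≥25).

Teal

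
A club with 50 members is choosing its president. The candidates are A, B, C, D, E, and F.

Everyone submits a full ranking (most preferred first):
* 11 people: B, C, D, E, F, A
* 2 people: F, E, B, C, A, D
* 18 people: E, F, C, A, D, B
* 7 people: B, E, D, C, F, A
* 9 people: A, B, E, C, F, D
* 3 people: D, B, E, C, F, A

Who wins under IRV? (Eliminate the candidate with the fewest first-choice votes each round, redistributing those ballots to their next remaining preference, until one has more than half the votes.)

B

Round 1: A 9, B 18, C 0, D 3, E 18, F 2. C eliminated.
Round 2: A 9, B 18, D 3, E 18, F 2. F eliminated.
Round 3: A 9, B 18, D 3, E 20. D eliminated.
Round 4: A 9, B 21, E 20. A eliminated.
Round 5: B 30, E 20. B has a majority (≥26).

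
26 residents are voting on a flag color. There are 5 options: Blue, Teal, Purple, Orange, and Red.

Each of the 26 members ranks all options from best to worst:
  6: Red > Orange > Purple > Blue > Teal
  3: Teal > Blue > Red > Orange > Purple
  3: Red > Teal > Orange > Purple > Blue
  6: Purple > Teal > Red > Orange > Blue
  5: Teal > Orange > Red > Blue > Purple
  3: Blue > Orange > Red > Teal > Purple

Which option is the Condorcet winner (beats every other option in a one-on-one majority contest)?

Teal vs Blue: 17–9
Teal vs Purple: 14–12
Teal vs Orange: 17–9
Teal vs Red: 14–12
Teal beats every other option.

Teal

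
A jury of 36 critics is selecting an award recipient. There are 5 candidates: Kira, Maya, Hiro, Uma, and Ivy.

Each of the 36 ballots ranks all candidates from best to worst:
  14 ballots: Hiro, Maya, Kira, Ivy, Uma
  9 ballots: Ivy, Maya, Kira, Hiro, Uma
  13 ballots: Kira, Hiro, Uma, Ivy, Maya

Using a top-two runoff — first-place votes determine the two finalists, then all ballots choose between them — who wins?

Kira

Round 1 first-place votes: Kira 13, Maya 0, Hiro 14, Uma 0, Ivy 9. Hiro and Kira advance.
Runoff: Hiro is ranked above Kira on 14 ballots, Kira above Hiro on 22.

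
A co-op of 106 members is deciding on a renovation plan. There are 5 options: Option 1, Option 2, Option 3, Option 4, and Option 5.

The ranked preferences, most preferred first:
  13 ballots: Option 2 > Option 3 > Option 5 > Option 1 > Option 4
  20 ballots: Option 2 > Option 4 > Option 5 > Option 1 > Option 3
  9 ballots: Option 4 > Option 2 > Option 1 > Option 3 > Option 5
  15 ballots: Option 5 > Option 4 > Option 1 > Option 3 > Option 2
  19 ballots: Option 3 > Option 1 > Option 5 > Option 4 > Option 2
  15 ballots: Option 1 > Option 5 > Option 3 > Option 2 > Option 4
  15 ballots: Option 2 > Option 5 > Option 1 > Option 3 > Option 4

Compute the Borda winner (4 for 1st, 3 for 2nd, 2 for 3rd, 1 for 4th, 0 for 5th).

Option 5

Option 1: 13×1 + 20×1 + 9×2 + 15×2 + 19×3 + 15×4 + 15×2 = 228
Option 2: 13×4 + 20×4 + 9×3 + 15×0 + 19×0 + 15×1 + 15×4 = 234
Option 3: 13×3 + 20×0 + 9×1 + 15×1 + 19×4 + 15×2 + 15×1 = 184
Option 4: 13×0 + 20×3 + 9×4 + 15×3 + 19×1 + 15×0 + 15×0 = 160
Option 5: 13×2 + 20×2 + 9×0 + 15×4 + 19×2 + 15×3 + 15×3 = 254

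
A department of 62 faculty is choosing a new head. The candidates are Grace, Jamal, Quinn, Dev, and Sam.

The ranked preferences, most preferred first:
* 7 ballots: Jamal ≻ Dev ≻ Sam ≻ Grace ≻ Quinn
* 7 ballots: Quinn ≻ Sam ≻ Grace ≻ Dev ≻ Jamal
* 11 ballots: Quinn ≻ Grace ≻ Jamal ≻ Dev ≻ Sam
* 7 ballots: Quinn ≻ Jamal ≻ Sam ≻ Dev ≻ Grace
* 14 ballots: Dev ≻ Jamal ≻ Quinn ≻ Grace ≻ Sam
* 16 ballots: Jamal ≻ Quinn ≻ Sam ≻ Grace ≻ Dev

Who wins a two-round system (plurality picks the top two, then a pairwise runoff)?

Round 1 first-place votes: Grace 0, Jamal 23, Quinn 25, Dev 14, Sam 0. Quinn and Jamal advance.
Runoff: Quinn is ranked above Jamal on 25 ballots, Jamal above Quinn on 37.

Jamal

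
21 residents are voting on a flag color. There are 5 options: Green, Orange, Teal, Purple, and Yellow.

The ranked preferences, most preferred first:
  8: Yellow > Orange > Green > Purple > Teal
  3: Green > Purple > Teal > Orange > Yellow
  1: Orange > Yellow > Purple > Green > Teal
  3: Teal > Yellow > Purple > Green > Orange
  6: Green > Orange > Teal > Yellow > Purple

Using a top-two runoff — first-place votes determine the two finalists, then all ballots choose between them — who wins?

Yellow

Round 1 first-place votes: Green 9, Orange 1, Teal 3, Purple 0, Yellow 8. Green and Yellow advance.
Runoff: Green is ranked above Yellow on 9 ballots, Yellow above Green on 12.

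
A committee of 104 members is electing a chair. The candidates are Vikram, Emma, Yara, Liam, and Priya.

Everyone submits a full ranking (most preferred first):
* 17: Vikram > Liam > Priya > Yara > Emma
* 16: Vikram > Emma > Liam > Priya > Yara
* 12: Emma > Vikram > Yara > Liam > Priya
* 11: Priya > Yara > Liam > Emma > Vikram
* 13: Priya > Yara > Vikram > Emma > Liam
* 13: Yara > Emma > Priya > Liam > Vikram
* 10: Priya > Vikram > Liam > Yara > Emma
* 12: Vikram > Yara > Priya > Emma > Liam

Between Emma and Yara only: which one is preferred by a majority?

Emma is ranked above Yara on 28 ballots; Yara above Emma on 76.

Yara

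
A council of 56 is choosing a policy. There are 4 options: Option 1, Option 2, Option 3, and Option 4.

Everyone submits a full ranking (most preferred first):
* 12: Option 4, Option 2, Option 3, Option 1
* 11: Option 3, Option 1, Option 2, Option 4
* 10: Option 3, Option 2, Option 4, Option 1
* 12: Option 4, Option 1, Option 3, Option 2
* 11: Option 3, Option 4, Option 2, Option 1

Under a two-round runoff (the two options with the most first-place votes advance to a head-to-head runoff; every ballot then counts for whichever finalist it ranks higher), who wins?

Option 3

Round 1 first-place votes: Option 1 0, Option 2 0, Option 3 32, Option 4 24. Option 3 and Option 4 advance.
Runoff: Option 3 is ranked above Option 4 on 32 ballots, Option 4 above Option 3 on 24.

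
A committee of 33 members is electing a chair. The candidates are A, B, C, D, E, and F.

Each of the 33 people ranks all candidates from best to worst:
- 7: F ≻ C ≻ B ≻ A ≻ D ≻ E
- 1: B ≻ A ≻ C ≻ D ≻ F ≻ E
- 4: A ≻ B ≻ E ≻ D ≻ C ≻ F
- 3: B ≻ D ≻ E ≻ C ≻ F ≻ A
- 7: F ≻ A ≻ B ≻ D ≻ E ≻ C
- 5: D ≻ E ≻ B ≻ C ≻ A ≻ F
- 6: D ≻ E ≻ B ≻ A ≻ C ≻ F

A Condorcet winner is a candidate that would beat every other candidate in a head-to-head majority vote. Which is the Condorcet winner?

B

B vs A: 22–11
B vs C: 26–7
B vs D: 22–11
B vs E: 22–11
B vs F: 19–14
B beats every other candidate.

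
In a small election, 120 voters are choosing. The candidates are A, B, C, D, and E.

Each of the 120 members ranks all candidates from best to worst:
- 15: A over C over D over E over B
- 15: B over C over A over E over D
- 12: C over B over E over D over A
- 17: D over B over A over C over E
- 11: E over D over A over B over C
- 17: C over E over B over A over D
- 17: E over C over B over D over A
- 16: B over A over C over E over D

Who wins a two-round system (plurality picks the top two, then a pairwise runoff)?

C

Round 1 first-place votes: A 15, B 31, C 29, D 17, E 28. B and C advance.
Runoff: B is ranked above C on 59 ballots, C above B on 61.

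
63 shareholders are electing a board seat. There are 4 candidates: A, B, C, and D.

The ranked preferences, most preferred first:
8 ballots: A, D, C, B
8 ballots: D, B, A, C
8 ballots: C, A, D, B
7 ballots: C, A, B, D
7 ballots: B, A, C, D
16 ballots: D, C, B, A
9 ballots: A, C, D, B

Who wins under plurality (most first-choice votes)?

First-place votes: A 17, B 7, C 15, D 24.

D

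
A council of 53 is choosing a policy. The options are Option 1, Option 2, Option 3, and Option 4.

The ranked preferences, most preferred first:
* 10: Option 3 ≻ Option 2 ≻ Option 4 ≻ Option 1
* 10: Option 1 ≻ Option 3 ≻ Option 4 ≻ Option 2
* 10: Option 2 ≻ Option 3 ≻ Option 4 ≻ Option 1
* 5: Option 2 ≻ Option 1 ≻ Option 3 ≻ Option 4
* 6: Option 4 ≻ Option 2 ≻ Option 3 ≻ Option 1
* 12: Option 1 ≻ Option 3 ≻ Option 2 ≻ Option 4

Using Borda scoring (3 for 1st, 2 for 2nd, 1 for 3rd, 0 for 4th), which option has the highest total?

Option 3

Option 1: 10×0 + 10×3 + 10×0 + 5×2 + 6×0 + 12×3 = 76
Option 2: 10×2 + 10×0 + 10×3 + 5×3 + 6×2 + 12×1 = 89
Option 3: 10×3 + 10×2 + 10×2 + 5×1 + 6×1 + 12×2 = 105
Option 4: 10×1 + 10×1 + 10×1 + 5×0 + 6×3 + 12×0 = 48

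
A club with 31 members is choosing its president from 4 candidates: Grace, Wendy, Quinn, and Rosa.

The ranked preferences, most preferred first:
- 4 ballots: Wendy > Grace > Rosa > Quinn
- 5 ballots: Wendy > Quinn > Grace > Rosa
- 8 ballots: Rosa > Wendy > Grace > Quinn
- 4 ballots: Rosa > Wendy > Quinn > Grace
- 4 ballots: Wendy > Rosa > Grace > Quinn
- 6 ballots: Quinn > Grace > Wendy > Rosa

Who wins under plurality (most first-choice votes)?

First-place votes: Grace 0, Wendy 13, Quinn 6, Rosa 12.

Wendy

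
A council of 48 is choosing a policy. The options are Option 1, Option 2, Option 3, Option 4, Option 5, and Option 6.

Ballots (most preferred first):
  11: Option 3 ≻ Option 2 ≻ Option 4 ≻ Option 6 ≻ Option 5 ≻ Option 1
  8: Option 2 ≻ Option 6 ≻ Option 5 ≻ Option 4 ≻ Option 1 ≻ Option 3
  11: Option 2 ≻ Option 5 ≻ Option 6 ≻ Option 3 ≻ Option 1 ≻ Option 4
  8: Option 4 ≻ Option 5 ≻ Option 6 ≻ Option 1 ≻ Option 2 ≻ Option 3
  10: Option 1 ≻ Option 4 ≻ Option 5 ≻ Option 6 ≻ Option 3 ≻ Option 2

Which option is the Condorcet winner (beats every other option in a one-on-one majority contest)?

Option 2

Option 2 vs Option 1: 30–18
Option 2 vs Option 3: 27–21
Option 2 vs Option 4: 30–18
Option 2 vs Option 5: 30–18
Option 2 vs Option 6: 30–18
Option 2 beats every other option.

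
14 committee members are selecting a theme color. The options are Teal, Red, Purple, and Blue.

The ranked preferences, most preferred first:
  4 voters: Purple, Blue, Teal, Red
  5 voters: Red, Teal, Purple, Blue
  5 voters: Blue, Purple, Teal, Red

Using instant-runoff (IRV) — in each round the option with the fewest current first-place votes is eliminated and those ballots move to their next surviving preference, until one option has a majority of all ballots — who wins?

Blue

Round 1: Teal 0, Red 5, Purple 4, Blue 5. Teal eliminated.
Round 2: Red 5, Purple 4, Blue 5. Purple eliminated.
Round 3: Red 5, Blue 9. Blue has a majority (≥8).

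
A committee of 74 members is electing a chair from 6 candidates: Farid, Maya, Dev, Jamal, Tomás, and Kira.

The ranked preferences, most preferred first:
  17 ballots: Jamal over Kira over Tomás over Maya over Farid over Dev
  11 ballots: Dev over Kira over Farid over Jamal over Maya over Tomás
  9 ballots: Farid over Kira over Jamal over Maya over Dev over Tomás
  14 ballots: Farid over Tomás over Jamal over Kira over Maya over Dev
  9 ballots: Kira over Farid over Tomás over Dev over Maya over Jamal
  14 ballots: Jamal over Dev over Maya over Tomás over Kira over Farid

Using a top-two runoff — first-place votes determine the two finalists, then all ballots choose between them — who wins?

Round 1 first-place votes: Farid 23, Maya 0, Dev 11, Jamal 31, Tomás 0, Kira 9. Jamal and Farid advance.
Runoff: Jamal is ranked above Farid on 31 ballots, Farid above Jamal on 43.

Farid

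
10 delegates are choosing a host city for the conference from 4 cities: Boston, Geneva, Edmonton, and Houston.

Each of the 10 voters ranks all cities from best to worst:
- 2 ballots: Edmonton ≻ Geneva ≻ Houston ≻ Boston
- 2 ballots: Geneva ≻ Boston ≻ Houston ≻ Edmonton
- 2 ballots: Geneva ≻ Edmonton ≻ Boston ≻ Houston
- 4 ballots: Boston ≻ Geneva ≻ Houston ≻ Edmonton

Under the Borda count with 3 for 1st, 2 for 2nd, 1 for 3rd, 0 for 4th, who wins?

Boston: 2×0 + 2×2 + 2×1 + 4×3 = 18
Geneva: 2×2 + 2×3 + 2×3 + 4×2 = 24
Edmonton: 2×3 + 2×0 + 2×2 + 4×0 = 10
Houston: 2×1 + 2×1 + 2×0 + 4×1 = 8

Geneva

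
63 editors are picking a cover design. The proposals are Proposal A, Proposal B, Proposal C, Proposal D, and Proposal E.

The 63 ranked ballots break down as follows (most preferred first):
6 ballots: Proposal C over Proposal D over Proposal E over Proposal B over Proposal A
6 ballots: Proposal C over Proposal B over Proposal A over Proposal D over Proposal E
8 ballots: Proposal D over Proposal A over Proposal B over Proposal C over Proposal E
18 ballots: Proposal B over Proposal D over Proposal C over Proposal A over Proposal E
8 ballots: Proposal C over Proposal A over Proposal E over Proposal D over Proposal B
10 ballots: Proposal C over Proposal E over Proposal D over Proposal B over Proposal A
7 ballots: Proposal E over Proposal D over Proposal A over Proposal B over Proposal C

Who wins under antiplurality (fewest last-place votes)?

Last-place votes: Proposal A 16, Proposal B 8, Proposal C 7, Proposal D 0, Proposal E 32.

Proposal D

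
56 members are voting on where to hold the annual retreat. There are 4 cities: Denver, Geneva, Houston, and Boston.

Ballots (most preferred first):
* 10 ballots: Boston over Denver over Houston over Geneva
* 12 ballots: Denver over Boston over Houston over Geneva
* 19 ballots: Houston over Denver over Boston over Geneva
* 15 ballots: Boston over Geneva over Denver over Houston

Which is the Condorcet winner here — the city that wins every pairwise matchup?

Denver

Denver vs Geneva: 41–15
Denver vs Houston: 37–19
Denver vs Boston: 31–25
Denver beats every other city.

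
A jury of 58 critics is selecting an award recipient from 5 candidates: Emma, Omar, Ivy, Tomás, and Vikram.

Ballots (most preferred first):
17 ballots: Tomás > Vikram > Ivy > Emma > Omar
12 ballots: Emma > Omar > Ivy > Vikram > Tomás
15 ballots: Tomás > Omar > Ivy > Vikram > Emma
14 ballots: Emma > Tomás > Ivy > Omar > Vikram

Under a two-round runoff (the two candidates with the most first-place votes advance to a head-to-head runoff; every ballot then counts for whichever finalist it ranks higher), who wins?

Tomás

Round 1 first-place votes: Emma 26, Omar 0, Ivy 0, Tomás 32, Vikram 0. Tomás and Emma advance.
Runoff: Tomás is ranked above Emma on 32 ballots, Emma above Tomás on 26.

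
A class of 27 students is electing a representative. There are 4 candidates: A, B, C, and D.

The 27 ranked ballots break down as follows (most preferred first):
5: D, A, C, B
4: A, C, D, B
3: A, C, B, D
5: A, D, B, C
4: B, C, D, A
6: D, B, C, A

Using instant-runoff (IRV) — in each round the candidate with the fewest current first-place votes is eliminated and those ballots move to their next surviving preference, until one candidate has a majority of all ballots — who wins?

Round 1: A 12, B 4, C 0, D 11. C eliminated.
Round 2: A 12, B 4, D 11. B eliminated.
Round 3: A 12, D 15. D has a majority (≥14).

D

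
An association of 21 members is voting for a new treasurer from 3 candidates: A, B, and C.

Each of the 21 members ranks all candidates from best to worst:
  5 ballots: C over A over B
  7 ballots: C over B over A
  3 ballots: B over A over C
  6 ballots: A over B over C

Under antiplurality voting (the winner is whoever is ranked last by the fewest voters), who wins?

B

Last-place votes: A 7, B 5, C 9.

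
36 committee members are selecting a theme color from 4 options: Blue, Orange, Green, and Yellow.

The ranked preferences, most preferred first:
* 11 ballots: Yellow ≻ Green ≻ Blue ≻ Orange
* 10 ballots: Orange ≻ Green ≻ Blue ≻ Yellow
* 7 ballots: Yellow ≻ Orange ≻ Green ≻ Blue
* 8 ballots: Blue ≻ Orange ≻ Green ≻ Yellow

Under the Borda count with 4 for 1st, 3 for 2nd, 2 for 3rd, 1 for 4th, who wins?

Orange

Blue: 11×2 + 10×2 + 7×1 + 8×4 = 81
Orange: 11×1 + 10×4 + 7×3 + 8×3 = 96
Green: 11×3 + 10×3 + 7×2 + 8×2 = 93
Yellow: 11×4 + 10×1 + 7×4 + 8×1 = 90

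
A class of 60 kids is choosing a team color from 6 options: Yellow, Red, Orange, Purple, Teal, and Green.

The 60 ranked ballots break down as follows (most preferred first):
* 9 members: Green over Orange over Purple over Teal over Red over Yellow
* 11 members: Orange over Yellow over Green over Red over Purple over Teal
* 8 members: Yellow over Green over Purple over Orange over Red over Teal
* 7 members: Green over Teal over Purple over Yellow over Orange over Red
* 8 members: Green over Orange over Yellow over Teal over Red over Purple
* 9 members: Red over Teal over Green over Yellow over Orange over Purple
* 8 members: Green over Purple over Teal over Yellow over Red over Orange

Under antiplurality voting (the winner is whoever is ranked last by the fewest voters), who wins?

Last-place votes: Yellow 9, Red 7, Orange 8, Purple 17, Teal 19, Green 0.

Green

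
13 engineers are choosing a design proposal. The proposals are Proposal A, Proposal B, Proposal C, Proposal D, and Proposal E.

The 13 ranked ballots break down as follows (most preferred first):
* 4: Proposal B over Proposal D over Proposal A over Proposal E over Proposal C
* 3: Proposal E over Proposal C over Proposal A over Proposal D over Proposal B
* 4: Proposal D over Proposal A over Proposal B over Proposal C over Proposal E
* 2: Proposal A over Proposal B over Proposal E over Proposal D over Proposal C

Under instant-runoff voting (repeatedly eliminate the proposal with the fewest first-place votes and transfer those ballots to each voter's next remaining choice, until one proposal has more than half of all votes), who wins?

Proposal D

Round 1: Proposal A 2, Proposal B 4, Proposal C 0, Proposal D 4, Proposal E 3. Proposal C eliminated.
Round 2: Proposal A 2, Proposal B 4, Proposal D 4, Proposal E 3. Proposal A eliminated.
Round 3: Proposal B 6, Proposal D 4, Proposal E 3. Proposal E eliminated.
Round 4: Proposal B 6, Proposal D 7. Proposal D has a majority (≥7).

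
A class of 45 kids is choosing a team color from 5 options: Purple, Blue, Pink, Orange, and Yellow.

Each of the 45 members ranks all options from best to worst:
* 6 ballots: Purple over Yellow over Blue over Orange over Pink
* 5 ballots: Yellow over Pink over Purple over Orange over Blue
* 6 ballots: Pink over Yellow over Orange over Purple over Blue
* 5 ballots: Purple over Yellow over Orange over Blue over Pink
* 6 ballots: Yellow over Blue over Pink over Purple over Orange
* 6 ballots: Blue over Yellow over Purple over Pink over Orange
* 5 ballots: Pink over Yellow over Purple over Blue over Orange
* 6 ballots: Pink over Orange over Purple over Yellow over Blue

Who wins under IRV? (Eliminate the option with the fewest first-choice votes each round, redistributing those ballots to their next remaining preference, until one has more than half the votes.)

Round 1: Purple 11, Blue 6, Pink 17, Orange 0, Yellow 11. Orange eliminated.
Round 2: Purple 11, Blue 6, Pink 17, Yellow 11. Blue eliminated.
Round 3: Purple 11, Pink 17, Yellow 17. Purple eliminated.
Round 4: Pink 17, Yellow 28. Yellow has a majority (≥23).

Yellow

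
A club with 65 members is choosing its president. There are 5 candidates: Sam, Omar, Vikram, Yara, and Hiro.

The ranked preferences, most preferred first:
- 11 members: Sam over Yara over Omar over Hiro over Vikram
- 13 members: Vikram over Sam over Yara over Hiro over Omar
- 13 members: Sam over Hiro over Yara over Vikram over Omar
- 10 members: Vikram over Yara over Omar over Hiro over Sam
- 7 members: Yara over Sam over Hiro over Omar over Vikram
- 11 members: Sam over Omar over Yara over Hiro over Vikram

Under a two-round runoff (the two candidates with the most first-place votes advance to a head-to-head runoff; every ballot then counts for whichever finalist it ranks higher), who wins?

Sam

Round 1 first-place votes: Sam 35, Omar 0, Vikram 23, Yara 7, Hiro 0. Sam and Vikram advance.
Runoff: Sam is ranked above Vikram on 42 ballots, Vikram above Sam on 23.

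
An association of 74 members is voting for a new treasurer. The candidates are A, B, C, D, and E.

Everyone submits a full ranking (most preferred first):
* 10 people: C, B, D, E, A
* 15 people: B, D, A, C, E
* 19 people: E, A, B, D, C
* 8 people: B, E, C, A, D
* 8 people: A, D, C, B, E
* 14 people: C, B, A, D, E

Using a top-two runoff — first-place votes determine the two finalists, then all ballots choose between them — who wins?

B

Round 1 first-place votes: A 8, B 23, C 24, D 0, E 19. C and B advance.
Runoff: C is ranked above B on 32 ballots, B above C on 42.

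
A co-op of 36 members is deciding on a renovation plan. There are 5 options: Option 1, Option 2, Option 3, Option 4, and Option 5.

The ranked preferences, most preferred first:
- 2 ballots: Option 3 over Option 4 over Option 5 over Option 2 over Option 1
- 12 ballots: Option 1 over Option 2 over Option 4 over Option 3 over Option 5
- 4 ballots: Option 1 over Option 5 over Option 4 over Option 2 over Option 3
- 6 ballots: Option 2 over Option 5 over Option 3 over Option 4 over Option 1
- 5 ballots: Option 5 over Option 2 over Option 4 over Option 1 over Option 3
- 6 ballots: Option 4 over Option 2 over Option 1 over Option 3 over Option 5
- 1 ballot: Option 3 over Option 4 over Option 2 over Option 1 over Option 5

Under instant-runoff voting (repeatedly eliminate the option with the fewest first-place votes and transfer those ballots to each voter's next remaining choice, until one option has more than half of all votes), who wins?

Option 2

Round 1: Option 1 16, Option 2 6, Option 3 3, Option 4 6, Option 5 5. Option 3 eliminated.
Round 2: Option 1 16, Option 2 6, Option 4 9, Option 5 5. Option 5 eliminated.
Round 3: Option 1 16, Option 2 11, Option 4 9. Option 4 eliminated.
Round 4: Option 1 16, Option 2 20. Option 2 has a majority (≥19).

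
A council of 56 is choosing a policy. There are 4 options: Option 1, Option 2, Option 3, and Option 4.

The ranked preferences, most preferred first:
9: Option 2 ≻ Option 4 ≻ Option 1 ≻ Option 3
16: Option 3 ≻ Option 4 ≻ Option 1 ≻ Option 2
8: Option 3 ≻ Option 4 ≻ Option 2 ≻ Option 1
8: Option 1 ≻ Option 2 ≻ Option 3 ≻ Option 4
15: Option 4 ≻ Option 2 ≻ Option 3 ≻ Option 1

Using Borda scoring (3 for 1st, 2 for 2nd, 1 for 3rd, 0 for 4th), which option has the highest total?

Option 4

Option 1: 9×1 + 16×1 + 8×0 + 8×3 + 15×0 = 49
Option 2: 9×3 + 16×0 + 8×1 + 8×2 + 15×2 = 81
Option 3: 9×0 + 16×3 + 8×3 + 8×1 + 15×1 = 95
Option 4: 9×2 + 16×2 + 8×2 + 8×0 + 15×3 = 111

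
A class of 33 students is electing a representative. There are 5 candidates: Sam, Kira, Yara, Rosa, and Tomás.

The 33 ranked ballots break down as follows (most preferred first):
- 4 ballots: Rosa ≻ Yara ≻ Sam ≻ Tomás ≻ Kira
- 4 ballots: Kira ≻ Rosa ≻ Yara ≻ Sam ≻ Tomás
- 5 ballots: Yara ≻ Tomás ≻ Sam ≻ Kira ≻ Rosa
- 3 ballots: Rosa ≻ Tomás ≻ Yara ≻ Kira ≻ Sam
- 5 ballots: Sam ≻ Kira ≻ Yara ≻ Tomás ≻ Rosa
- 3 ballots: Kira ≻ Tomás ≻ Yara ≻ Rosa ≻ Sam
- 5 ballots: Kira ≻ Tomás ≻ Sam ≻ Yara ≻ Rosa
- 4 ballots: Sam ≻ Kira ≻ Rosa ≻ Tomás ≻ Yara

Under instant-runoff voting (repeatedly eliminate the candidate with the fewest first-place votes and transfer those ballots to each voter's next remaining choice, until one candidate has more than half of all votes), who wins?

Sam

Round 1: Sam 9, Kira 12, Yara 5, Rosa 7, Tomás 0. Tomás eliminated.
Round 2: Sam 9, Kira 12, Yara 5, Rosa 7. Yara eliminated.
Round 3: Sam 14, Kira 12, Rosa 7. Rosa eliminated.
Round 4: Sam 18, Kira 15. Sam has a majority (≥17).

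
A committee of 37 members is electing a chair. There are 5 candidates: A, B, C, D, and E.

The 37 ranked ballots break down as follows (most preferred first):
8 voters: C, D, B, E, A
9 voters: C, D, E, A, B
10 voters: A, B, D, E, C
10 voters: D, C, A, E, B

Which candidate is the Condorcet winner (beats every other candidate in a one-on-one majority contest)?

D vs A: 27–10
D vs B: 27–10
D vs C: 20–17
D vs E: 37–0
D beats every other candidate.

D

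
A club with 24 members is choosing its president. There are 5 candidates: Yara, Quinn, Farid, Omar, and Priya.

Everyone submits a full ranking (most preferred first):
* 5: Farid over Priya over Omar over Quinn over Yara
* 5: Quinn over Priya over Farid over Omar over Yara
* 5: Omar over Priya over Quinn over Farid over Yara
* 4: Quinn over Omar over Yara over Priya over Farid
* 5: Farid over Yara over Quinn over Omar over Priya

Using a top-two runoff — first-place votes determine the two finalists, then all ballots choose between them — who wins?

Round 1 first-place votes: Yara 0, Quinn 9, Farid 10, Omar 5, Priya 0. Farid and Quinn advance.
Runoff: Farid is ranked above Quinn on 10 ballots, Quinn above Farid on 14.

Quinn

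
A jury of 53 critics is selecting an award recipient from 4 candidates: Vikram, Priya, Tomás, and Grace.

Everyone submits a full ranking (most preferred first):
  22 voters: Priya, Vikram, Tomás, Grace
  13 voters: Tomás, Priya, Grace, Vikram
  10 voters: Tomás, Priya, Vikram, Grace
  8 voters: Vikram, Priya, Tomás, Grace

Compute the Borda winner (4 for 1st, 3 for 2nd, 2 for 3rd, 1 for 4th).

Priya

Vikram: 22×3 + 13×1 + 10×2 + 8×4 = 131
Priya: 22×4 + 13×3 + 10×3 + 8×3 = 181
Tomás: 22×2 + 13×4 + 10×4 + 8×2 = 152
Grace: 22×1 + 13×2 + 10×1 + 8×1 = 66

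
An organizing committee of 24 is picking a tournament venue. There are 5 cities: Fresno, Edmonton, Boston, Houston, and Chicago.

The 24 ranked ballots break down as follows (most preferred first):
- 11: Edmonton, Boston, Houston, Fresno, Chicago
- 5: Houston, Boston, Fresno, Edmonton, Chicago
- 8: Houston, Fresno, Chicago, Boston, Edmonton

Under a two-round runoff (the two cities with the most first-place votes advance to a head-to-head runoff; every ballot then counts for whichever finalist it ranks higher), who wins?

Houston

Round 1 first-place votes: Fresno 0, Edmonton 11, Boston 0, Houston 13, Chicago 0. Houston and Edmonton advance.
Runoff: Houston is ranked above Edmonton on 13 ballots, Edmonton above Houston on 11.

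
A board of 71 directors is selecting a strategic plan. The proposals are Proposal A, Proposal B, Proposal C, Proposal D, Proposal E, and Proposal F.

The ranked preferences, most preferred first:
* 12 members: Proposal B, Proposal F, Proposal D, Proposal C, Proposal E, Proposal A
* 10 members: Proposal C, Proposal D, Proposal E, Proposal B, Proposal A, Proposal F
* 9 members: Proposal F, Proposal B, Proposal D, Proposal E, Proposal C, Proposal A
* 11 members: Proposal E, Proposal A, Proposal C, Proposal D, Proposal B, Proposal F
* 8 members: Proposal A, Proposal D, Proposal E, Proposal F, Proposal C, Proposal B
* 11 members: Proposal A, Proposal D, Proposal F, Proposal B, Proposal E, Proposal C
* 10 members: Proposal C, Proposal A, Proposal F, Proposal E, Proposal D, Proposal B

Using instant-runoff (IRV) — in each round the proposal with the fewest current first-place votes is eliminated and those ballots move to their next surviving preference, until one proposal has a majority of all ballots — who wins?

Round 1: Proposal A 19, Proposal B 12, Proposal C 20, Proposal D 0, Proposal E 11, Proposal F 9. Proposal D eliminated.
Round 2: Proposal A 19, Proposal B 12, Proposal C 20, Proposal E 11, Proposal F 9. Proposal F eliminated.
Round 3: Proposal A 19, Proposal B 21, Proposal C 20, Proposal E 11. Proposal E eliminated.
Round 4: Proposal A 30, Proposal B 21, Proposal C 20. Proposal C eliminated.
Round 5: Proposal A 40, Proposal B 31. Proposal A has a majority (≥36).

Proposal A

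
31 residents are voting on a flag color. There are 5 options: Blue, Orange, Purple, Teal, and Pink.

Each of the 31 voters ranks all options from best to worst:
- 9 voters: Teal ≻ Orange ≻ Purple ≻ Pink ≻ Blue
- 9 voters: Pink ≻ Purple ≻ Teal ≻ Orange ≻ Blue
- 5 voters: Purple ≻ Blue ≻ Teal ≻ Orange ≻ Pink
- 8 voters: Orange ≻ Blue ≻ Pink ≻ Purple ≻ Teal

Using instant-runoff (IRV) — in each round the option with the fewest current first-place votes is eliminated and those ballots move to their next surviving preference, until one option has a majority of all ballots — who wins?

Round 1: Blue 0, Orange 8, Purple 5, Teal 9, Pink 9. Blue eliminated.
Round 2: Orange 8, Purple 5, Teal 9, Pink 9. Purple eliminated.
Round 3: Orange 8, Teal 14, Pink 9. Orange eliminated.
Round 4: Teal 14, Pink 17. Pink has a majority (≥16).

Pink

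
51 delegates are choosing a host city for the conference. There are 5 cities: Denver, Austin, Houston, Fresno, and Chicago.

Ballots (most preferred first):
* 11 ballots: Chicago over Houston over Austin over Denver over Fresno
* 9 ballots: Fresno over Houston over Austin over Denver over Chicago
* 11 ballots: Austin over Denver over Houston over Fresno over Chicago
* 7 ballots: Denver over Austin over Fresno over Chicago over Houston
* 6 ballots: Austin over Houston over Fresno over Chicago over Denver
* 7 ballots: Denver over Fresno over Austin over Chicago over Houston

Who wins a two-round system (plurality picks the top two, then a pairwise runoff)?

Austin

Round 1 first-place votes: Denver 14, Austin 17, Houston 0, Fresno 9, Chicago 11. Austin and Denver advance.
Runoff: Austin is ranked above Denver on 37 ballots, Denver above Austin on 14.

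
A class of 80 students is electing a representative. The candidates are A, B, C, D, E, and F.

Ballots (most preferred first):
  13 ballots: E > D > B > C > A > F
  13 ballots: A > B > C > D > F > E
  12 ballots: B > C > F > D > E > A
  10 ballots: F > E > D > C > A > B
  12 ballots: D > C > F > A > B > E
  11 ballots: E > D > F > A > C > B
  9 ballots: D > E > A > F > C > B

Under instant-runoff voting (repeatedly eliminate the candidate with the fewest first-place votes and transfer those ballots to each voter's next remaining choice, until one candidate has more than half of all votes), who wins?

Round 1: A 13, B 12, C 0, D 21, E 24, F 10. C eliminated.
Round 2: A 13, B 12, D 21, E 24, F 10. F eliminated.
Round 3: A 13, B 12, D 21, E 34. B eliminated.
Round 4: A 13, D 33, E 34. A eliminated.
Round 5: D 46, E 34. D has a majority (≥41).

D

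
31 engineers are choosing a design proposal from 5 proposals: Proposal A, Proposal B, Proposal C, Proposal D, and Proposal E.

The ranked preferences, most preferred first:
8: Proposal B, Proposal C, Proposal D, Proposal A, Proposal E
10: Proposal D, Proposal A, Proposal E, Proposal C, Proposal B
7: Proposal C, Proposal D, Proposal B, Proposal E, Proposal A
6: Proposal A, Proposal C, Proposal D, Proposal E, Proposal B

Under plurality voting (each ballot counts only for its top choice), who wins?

Proposal D

First-place votes: Proposal A 6, Proposal B 8, Proposal C 7, Proposal D 10, Proposal E 0.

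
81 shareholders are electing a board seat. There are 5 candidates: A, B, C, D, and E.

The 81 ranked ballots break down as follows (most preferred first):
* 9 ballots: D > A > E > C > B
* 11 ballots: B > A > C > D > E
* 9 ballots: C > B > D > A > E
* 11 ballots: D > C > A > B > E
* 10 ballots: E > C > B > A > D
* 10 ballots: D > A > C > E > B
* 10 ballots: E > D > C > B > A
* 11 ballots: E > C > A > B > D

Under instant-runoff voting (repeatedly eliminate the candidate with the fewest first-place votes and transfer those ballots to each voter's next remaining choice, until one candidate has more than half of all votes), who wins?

D

Round 1: A 0, B 11, C 9, D 30, E 31. A eliminated.
Round 2: B 11, C 9, D 30, E 31. C eliminated.
Round 3: B 20, D 30, E 31. B eliminated.
Round 4: D 50, E 31. D has a majority (≥41).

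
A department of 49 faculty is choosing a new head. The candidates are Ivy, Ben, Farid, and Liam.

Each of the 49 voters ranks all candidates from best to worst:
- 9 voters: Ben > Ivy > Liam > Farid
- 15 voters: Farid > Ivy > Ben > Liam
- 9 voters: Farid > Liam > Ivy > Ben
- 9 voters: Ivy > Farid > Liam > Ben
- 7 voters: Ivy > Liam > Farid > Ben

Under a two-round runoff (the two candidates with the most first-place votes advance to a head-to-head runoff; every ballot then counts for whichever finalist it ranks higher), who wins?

Round 1 first-place votes: Ivy 16, Ben 9, Farid 24, Liam 0. Farid and Ivy advance.
Runoff: Farid is ranked above Ivy on 24 ballots, Ivy above Farid on 25.

Ivy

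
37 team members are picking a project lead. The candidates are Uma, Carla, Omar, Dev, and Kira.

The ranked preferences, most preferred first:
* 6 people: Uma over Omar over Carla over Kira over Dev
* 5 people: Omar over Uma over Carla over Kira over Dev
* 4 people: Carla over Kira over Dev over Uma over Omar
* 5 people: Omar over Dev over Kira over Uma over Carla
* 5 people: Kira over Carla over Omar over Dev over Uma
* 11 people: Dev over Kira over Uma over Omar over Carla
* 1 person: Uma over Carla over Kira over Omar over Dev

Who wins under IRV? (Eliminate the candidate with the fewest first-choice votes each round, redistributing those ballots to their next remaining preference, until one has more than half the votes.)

Round 1: Uma 7, Carla 4, Omar 10, Dev 11, Kira 5. Carla eliminated.
Round 2: Uma 7, Omar 10, Dev 11, Kira 9. Uma eliminated.
Round 3: Omar 16, Dev 11, Kira 10. Kira eliminated.
Round 4: Omar 22, Dev 15. Omar has a majority (≥19).

Omar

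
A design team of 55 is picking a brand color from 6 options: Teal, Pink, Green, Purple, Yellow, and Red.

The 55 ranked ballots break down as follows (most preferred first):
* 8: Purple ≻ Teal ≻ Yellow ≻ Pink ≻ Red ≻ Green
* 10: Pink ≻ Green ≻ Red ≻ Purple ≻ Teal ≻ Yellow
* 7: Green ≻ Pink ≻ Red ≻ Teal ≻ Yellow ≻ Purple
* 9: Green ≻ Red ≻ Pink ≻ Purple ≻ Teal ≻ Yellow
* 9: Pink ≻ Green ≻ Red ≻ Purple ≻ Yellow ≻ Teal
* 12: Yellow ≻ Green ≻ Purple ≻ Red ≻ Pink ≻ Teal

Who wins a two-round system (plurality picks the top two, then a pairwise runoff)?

Green

Round 1 first-place votes: Teal 0, Pink 19, Green 16, Purple 8, Yellow 12, Red 0. Pink and Green advance.
Runoff: Pink is ranked above Green on 27 ballots, Green above Pink on 28.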